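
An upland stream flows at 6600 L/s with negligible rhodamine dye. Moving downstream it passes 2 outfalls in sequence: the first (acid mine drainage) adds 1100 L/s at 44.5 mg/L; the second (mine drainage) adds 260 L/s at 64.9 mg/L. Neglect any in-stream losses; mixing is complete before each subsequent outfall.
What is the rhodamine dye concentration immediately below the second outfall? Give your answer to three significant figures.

8.27 mg/L

After outfall 1: Q = 6600 + 1100 = 7700 L/s; C = (6600·0 + 1100·44.50)/7700 = 6.357 mg/L.
After outfall 2: Q = 7700 + 260.0 = 7960 L/s; C = (7700·6.357 + 260.0·64.90)/7960 = 8.269 mg/L.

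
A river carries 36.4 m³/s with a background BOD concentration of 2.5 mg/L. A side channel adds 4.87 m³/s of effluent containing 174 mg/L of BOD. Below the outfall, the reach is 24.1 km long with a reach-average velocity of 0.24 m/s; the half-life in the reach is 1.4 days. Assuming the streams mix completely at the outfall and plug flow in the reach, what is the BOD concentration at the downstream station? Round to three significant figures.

After mixing, C = (36.40·2.500 + 4.870·174.0) / 41.27 = 938.4/41.27 = 22.74 mg/L.
Travel time t = 24.1·1000 / 0.24 = 100400 s = 27.89 h.
Half-life 1.4 d → k = ln 2 / 1.4 = 0.4951 d⁻¹.
Applying C = C₀e^(−kt): 22.74 × 0.5625 = 12.79 mg/L.

12.8 mg/L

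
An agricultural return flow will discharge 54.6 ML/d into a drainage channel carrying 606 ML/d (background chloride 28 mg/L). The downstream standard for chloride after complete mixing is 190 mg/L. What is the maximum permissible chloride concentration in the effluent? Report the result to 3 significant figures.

1990 mg/L

At the limit, (Qr·Cr + Qe·Cₑ)/(Qr + Qe) = 190:
Cₑ = (660.6·190 − 606.0·28.00) / 54.60 = 1988 mg/L.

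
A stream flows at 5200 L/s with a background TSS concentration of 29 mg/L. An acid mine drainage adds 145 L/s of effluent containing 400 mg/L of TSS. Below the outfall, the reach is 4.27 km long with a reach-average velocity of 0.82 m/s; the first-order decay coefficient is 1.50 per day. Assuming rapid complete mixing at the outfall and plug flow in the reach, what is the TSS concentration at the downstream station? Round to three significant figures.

35.7 mg/L

Mass balance: C = (5200·29.00 + 145.0·400.0) / 5345 = 208800/5345 = 39.06 mg/L.
Travel time t = 4.27·1000 / 0.82 = 5207 s = 1.446 h.
Applying C = C₀e^(−kt): 39.06 × 0.9136 = 35.69 mg/L.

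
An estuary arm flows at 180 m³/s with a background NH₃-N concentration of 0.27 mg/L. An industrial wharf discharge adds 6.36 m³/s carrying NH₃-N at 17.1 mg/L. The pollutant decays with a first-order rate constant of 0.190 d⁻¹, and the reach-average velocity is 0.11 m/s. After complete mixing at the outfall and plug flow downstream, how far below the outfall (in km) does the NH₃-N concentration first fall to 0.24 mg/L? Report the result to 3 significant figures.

62.9 km

Conservation of mass: C = (180.0·0.2700 + 6.360·17.10) / 186.4 = 157.4/186.4 = 0.8444 mg/L.
Set 0.8444·exp(−k·t) = 0.24 → t = ln(0.8444/0.24)/k = 572000 s = 158.9 h.
Distance = v·t = 0.11·572000 = 62920 m = 62.92 km.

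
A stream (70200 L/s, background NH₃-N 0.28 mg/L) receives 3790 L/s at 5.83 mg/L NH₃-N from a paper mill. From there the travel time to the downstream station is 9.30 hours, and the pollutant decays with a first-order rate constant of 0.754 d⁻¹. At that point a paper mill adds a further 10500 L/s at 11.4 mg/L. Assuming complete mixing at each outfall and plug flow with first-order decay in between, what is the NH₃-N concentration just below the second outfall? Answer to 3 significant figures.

1.79 mg/L

After mixing, C = (70200·0.2800 + 3790·5.830) / 73990 = 41750/73990 = 0.5643 mg/L; combined flow 73990 L/s.
After decay, C = 0.5643 × e^(−kt) = 0.5643 × 0.7466 = 0.4213 mg/L.
Second outfall: C = (73990·0.4213 + 10500·11.40)/84490 = 1.786 mg/L.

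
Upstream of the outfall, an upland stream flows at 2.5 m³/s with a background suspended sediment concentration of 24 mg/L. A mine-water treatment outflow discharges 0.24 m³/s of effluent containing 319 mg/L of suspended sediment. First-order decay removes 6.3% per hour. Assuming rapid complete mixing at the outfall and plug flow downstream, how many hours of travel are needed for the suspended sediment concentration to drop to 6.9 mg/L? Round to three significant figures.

Conservation of mass: C = (2.500·24.00 + 0.2400·319.0) / 2.740 = 136.6/2.740 = 49.84 mg/L.
6.3%/h lost → k = −ln(1 − 0.063) = 0.06507 h⁻¹.
49.84·exp(−k·t) = 6.9 → t = ln(49.84/6.9)/k = 109400 s = 30.39 h.

30.4 h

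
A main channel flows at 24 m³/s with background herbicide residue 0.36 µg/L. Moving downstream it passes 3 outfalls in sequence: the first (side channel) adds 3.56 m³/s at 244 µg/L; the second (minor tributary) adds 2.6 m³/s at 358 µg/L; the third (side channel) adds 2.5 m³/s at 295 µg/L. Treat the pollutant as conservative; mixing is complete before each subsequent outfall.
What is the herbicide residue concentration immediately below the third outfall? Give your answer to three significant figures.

Outfall 1: combined Q = 27.56 m³/s; C = (24.00·0.3600 + 3.560·244.0)/27.56 = 31.83 µg/L.
Outfall 2: combined Q = 30.16 m³/s; C = (27.56·31.83 + 2.600·358.0)/30.16 = 59.95 µg/L.
Outfall 3: combined Q = 32.66 m³/s; C = (30.16·59.95 + 2.500·295.0)/32.66 = 77.94 µg/L.

77.9 µg/L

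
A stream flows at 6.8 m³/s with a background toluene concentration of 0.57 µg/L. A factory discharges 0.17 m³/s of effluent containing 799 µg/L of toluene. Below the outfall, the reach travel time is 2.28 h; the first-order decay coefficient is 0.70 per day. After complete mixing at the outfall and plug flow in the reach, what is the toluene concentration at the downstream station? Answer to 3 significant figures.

18.8 µg/L

Mass balance: C = (6.800·0.5700 + 0.1700·799.0) / 6.970 = 139.7/6.970 = 20.04 µg/L.
First-order decay: C = 20.04·exp(−k·t) = 20.04·0.9357 = 18.75 µg/L.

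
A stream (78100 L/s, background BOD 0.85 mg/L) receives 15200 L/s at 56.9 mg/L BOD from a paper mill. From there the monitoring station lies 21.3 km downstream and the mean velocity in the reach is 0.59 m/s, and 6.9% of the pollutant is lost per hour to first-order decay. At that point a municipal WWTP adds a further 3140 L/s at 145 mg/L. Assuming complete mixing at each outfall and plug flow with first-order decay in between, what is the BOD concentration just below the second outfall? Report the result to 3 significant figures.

9.44 mg/L

Mass balance: C = (78100·0.8500 + 15200·56.90) / 93300 = 931300/93300 = 9.981 mg/L; combined flow 93300 L/s.
Travel time t = 21.3·1000 / 0.59 = 36100 s = 10.03 h.
6.9%/h lost → k = −ln(1 − 0.069) = 0.07150 h⁻¹.
Decay over the reach: 9.981·exp(−kt) = 9.981·0.4882 = 4.873 mg/L.
Second outfall: C = (93300·4.873 + 3140·145.0)/96440 = 9.436 mg/L.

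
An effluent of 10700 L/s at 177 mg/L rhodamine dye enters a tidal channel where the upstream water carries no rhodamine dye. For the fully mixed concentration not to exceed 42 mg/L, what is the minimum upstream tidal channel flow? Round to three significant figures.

Set C_mix = 42: (Q·0 + 10700·177.0) / (Q + 10700) = 42
→ Q = 10700·(177.0 − 42)/(42 − 0) = 34390 L/s.

34400 L/s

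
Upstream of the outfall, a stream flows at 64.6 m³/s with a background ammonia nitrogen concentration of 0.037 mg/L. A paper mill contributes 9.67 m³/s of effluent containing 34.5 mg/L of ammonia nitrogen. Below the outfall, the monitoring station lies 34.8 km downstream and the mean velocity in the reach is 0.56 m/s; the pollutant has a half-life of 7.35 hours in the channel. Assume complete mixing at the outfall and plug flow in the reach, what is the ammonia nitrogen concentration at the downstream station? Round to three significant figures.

Mixed concentration C = ΣQC/ΣQ = (64.60·0.03700 + 9.670·34.50) / 74.27 = 336.0/74.27 = 4.524 mg/L.
Travel time t = 34.8·1000 / 0.56 = 62140 s = 17.26 h.
Half-life 7.35 h → k = ln 2 / 7.35 = 0.09431 h⁻¹ = 2.263 d⁻¹.
Applying C = C₀e^(−kt): 4.524 × 0.1963 = 0.8883 mg/L.

0.888 mg/L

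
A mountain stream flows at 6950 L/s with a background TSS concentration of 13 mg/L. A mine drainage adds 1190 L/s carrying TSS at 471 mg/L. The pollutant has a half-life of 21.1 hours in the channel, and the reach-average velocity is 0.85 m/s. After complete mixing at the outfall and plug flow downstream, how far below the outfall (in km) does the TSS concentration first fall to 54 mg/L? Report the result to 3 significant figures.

36.6 km

Conservation of mass: C = (6950·13.00 + 1190·471.0) / 8140 = 650800/8140 = 79.96 mg/L.
Half-life 21.1 h → k = ln 2 / 21.1 = 0.03285 h⁻¹ = 0.7884 d⁻¹.
Set 79.96·exp(−k·t) = 54 → t = ln(79.96/54)/k = 43010 s = 11.95 h.
Distance = v·t = 0.85·43010 = 36560 m = 36.56 km.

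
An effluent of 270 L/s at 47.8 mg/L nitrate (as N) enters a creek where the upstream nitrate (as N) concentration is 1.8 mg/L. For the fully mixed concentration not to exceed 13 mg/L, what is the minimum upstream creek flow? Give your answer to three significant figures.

839 L/s

Set C_mix = 13: (Q·1.800 + 270.0·47.80) / (Q + 270.0) = 13
→ Q = 270.0·(47.80 − 13)/(13 − 1.800) = 838.9 L/s.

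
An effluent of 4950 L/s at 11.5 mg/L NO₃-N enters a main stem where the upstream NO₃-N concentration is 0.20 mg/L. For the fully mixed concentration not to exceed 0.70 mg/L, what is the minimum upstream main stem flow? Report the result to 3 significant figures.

Set C_mix = 0.70: (Q·0.2000 + 4950·11.50) / (Q + 4950) = 0.70
→ Q = 4950·(11.50 − 0.70)/(0.70 − 0.2000) = 106900 L/s.

107000 L/s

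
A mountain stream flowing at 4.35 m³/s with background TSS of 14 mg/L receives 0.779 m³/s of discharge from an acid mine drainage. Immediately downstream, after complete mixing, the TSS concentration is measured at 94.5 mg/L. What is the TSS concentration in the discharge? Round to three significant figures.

Mass balance: 4.350·14.00 + 0.7790·Cₑ = 5.129·94.50
→ Cₑ = (5.129·94.50 − 4.350·14.00) / 0.7790 = 544.0 mg/L.

544 mg/L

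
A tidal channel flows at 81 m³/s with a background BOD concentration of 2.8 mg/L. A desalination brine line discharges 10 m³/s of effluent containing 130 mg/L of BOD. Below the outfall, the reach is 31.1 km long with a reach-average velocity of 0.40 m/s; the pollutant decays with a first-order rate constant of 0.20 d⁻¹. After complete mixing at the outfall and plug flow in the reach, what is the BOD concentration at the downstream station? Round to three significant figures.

14.0 mg/L

Mass balance: C = (81.00·2.800 + 10.00·130.0) / 91.00 = 1527/91.00 = 16.78 mg/L.
Travel time t = 31.1·1000 / 0.40 = 77750 s = 21.60 h.
After decay, C = 16.78 × e^(−kt) = 16.78 × 0.8353 = 14.01 mg/L.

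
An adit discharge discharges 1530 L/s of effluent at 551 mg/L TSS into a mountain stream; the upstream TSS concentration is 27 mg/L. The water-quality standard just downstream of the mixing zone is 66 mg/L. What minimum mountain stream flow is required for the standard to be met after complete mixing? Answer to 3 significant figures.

19000 L/s

Set C_mix = 66: (Q·27.00 + 1530·551.0) / (Q + 1530) = 66
→ Q = 1530·(551.0 − 66)/(66 − 27.00) = 19030 L/s.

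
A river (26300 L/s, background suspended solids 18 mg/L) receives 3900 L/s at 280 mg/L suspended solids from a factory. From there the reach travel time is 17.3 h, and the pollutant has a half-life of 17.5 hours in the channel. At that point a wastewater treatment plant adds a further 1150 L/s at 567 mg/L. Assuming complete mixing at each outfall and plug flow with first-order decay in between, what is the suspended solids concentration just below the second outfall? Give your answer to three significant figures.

46.0 mg/L

Mass balance: C = (26300·18.00 + 3900·280.0) / 30200 = 1565000/30200 = 51.83 mg/L; combined flow 30200 L/s.
Half-life 17.5 h → k = ln 2 / 17.5 = 0.03961 h⁻¹ = 0.9506 d⁻¹.
After decay, C = 51.83 × e^(−kt) = 51.83 × 0.5040 = 26.12 mg/L.
At the second outfall, C = (30200·26.12 + 1150·567.0) / (30200 + 1150) = 45.96 mg/L.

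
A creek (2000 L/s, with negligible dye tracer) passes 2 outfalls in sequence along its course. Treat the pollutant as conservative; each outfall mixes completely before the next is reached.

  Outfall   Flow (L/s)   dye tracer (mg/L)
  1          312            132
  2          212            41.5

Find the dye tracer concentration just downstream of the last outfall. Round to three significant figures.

19.8 mg/L

After outfall 1: Q = 2000 + 312.0 = 2312 L/s; C = (2000·0 + 312.0·132.0)/2312 = 17.81 mg/L.
After outfall 2: Q = 2312 + 212.0 = 2524 L/s; C = (2312·17.81 + 212.0·41.50)/2524 = 19.80 mg/L.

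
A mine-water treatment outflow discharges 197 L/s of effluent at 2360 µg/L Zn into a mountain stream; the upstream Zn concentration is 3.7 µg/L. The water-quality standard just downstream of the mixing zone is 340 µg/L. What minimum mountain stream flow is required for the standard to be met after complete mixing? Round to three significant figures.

1180 L/s

Set C_mix = 340: (Q·3.700 + 197.0·2360) / (Q + 197.0) = 340
→ Q = 197.0·(2360 − 340)/(340 − 3.700) = 1183 L/s.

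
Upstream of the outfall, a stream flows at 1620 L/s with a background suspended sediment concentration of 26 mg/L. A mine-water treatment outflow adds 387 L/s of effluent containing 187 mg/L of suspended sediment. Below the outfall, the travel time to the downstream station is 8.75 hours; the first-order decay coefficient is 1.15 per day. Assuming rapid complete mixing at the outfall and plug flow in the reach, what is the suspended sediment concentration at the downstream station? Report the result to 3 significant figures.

After mixing, C = (1620·26.00 + 387.0·187.0) / 2007 = 114500/2007 = 57.04 mg/L.
Applying C = C₀e^(−kt): 57.04 × 0.6575 = 37.51 mg/L.

37.5 mg/L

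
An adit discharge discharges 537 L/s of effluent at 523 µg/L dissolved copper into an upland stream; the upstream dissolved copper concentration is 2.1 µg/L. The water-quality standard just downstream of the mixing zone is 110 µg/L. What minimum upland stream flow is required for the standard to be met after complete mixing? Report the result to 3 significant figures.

2060 L/s

Set C_mix = 110: (Q·2.100 + 537.0·523.0) / (Q + 537.0) = 110
→ Q = 537.0·(523.0 − 110)/(110 − 2.100) = 2055 L/s.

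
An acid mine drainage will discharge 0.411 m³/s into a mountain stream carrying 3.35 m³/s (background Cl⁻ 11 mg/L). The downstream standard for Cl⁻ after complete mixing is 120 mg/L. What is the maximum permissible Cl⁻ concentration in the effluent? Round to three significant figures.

1010 mg/L

At the limit, (Qr·Cr + Qe·Cₑ)/(Qr + Qe) = 120:
Cₑ = (3.761·120 − 3.350·11.00) / 0.4110 = 1008 mg/L.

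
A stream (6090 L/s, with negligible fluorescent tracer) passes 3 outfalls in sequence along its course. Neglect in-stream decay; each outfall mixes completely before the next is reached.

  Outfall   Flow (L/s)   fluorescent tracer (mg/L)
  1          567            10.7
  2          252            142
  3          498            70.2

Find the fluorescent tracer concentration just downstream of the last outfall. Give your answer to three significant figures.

10.4 mg/L

Outfall 1: combined Q = 6657 L/s; C = (6090·0 + 567.0·10.70)/6657 = 0.9114 mg/L.
Outfall 2: combined Q = 6909 L/s; C = (6657·0.9114 + 252.0·142.0)/6909 = 6.057 mg/L.
Outfall 3: combined Q = 7407 L/s; C = (6909·6.057 + 498.0·70.20)/7407 = 10.37 mg/L.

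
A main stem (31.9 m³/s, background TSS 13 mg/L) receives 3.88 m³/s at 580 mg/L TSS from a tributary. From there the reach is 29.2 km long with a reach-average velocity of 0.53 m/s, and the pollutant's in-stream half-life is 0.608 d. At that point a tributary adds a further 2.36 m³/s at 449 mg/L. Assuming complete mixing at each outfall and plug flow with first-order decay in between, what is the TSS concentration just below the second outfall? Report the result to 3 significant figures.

Mixed concentration C = ΣQC/ΣQ = (31.90·13.00 + 3.880·580.0) / 35.78 = 2665/35.78 = 74.49 mg/L; combined flow 35.78 m³/s.
Travel time t = 29.2·1000 / 0.53 = 55090 s = 15.30 h.
Half-life 0.608 d → k = ln 2 / 0.608 = 1.140 d⁻¹.
Decay over the reach: 74.49·exp(−kt) = 74.49·0.4834 = 36.00 mg/L.
Second outfall: C = (35.78·36.00 + 2.360·449.0)/38.14 = 61.56 mg/L.

61.6 mg/L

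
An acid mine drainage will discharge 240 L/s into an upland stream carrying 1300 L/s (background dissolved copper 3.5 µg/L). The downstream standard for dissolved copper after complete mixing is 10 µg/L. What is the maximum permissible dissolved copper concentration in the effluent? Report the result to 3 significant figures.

At the limit, (Qr·Cr + Qe·Cₑ)/(Qr + Qe) = 10:
Cₑ = (1540·10 − 1300·3.500) / 240.0 = 45.21 µg/L.

45.2 µg/L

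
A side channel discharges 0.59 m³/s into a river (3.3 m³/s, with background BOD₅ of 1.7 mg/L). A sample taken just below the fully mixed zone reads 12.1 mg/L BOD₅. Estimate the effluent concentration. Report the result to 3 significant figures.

70.3 mg/L

Mass balance: 3.300·1.700 + 0.5900·Cₑ = 3.890·12.10
→ Cₑ = (3.890·12.10 − 3.300·1.700) / 0.5900 = 70.27 mg/L.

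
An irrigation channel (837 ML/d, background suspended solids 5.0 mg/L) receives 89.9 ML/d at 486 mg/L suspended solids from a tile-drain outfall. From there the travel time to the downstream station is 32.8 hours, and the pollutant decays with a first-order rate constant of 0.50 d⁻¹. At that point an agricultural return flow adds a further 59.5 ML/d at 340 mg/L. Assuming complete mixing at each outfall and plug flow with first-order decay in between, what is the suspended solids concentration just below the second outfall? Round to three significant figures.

Flow-weighted average: C = (837.0·5.000 + 89.90·486.0) / 926.9 = 47880/926.9 = 51.65 mg/L; combined flow 926.9 ML/d.
First-order decay: C = 51.65·exp(−k·t) = 51.65·0.5049 = 26.08 mg/L.
Second outfall: C = (926.9·26.08 + 59.50·340.0)/986.4 = 45.02 mg/L.

45.0 mg/L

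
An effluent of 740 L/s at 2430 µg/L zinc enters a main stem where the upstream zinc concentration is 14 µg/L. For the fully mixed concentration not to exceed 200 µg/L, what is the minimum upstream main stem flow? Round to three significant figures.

8870 L/s

Set C_mix = 200: (Q·14.00 + 740.0·2430) / (Q + 740.0) = 200
→ Q = 740.0·(2430 − 200)/(200 − 14.00) = 8872 L/s.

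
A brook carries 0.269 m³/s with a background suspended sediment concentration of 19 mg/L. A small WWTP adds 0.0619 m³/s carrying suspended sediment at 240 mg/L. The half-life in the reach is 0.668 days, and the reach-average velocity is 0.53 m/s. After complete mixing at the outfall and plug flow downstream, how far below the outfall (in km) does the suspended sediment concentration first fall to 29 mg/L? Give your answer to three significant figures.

After mixing, C = (0.2690·19.00 + 0.06190·240.0) / 0.3309 = 19.97/0.3309 = 60.34 mg/L.
Half-life 0.668 d → k = ln 2 / 0.668 = 1.038 d⁻¹.
Set 60.34·exp(−k·t) = 29 → t = ln(60.34/29)/k = 61010 s = 16.95 h.
Distance = v·t = 0.53·61010 = 32340 m = 32.34 km.

32.3 km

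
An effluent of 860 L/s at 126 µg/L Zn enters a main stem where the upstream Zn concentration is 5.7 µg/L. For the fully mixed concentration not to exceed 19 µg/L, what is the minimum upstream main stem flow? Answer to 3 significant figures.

Set C_mix = 19: (Q·5.700 + 860.0·126.0) / (Q + 860.0) = 19
→ Q = 860.0·(126.0 − 19)/(19 − 5.700) = 6919 L/s.

6920 L/s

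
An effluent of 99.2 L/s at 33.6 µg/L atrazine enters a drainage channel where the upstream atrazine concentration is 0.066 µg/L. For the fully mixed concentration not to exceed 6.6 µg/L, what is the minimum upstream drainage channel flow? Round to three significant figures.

Set C_mix = 6.6: (Q·0.06600 + 99.20·33.60) / (Q + 99.20) = 6.6
→ Q = 99.20·(33.60 − 6.6)/(6.6 − 0.06600) = 409.9 L/s.

410 L/s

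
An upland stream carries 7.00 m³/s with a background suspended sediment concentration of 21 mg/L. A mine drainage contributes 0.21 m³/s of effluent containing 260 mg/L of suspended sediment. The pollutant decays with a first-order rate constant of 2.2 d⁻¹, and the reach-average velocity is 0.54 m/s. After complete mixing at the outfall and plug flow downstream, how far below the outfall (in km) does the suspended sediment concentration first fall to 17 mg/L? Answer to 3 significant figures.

10.6 km

Flow-weighted average: C = (7.000·21.00 + 0.2100·260.0) / 7.210 = 201.6/7.210 = 27.96 mg/L.
Set 27.96·exp(−k·t) = 17 → t = ln(27.96/17)/k = 19540 s = 5.428 h.
Distance = v·t = 0.54·19540 = 10550 m = 10.55 km.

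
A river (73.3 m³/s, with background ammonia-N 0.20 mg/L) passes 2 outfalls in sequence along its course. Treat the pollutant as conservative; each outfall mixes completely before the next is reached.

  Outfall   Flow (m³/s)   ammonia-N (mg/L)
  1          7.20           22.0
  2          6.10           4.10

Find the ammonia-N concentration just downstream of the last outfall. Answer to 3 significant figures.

Outfall 1: combined Q = 80.50 m³/s; C = (73.30·0.2000 + 7.200·22.00)/80.50 = 2.150 mg/L.
Outfall 2: combined Q = 86.60 m³/s; C = (80.50·2.150 + 6.100·4.100)/86.60 = 2.287 mg/L.

2.29 mg/L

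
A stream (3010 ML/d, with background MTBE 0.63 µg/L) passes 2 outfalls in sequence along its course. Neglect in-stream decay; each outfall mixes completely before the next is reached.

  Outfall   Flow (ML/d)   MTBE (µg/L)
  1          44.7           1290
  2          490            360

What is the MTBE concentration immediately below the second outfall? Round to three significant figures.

Below outfall 1: Q → 3055 ML/d, C = (3010·0.6300 + 44.70·1290)/3055 = 19.50 µg/L.
Below outfall 2: Q → 3545 ML/d, C = (3055·19.50 + 490.0·360.0)/3545 = 66.57 µg/L.

66.6 µg/L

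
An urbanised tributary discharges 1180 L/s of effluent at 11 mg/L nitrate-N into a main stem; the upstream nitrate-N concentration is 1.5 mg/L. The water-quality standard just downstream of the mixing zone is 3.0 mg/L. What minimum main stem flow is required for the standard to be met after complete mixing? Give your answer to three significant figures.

Set C_mix = 3.0: (Q·1.500 + 1180·11.00) / (Q + 1180) = 3.0
→ Q = 1180·(11.00 − 3.0)/(3.0 − 1.500) = 6293 L/s.

6290 L/s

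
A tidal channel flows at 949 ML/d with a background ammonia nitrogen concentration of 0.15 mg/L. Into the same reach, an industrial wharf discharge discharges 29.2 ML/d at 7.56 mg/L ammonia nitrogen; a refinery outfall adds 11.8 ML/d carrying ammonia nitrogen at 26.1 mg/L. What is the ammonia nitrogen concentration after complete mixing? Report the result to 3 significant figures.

Mixed concentration C = ΣQC/ΣQ = (949.0·0.1500 + 29.20·7.560 + 11.80·26.10) / 990.0 = 671.1/990.0 = 0.6779 mg/L.

0.678 mg/L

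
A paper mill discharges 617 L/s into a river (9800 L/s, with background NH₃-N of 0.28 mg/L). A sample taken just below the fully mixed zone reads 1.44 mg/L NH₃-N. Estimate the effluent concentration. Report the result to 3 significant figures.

19.9 mg/L

Mass balance: 9800·0.2800 + 617.0·Cₑ = 10420·1.440
→ Cₑ = (10420·1.440 − 9800·0.2800) / 617.0 = 19.86 mg/L.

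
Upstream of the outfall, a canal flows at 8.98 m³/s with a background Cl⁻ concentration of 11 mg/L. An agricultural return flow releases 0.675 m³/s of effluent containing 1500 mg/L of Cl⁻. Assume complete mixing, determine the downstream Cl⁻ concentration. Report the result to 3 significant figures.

115 mg/L

Mixed concentration C = ΣQC/ΣQ = (8.980·11.00 + 0.6750·1500) / 9.655 = 1111/9.655 = 115.1 mg/L.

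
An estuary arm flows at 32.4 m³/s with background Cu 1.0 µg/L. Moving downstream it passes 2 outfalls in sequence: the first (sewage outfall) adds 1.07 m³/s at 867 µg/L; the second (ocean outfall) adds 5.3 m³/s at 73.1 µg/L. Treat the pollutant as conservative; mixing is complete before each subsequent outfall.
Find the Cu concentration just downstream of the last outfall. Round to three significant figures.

34.8 µg/L

Below outfall 1: Q → 33.47 m³/s, C = (32.40·1.000 + 1.070·867.0)/33.47 = 28.69 µg/L.
Below outfall 2: Q → 38.77 m³/s, C = (33.47·28.69 + 5.300·73.10)/38.77 = 34.76 µg/L.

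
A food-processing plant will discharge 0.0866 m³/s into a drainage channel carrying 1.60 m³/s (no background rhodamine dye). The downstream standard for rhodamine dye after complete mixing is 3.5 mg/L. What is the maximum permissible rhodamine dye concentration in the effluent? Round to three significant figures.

68.2 mg/L

At the limit, (Qr·Cr + Qe·Cₑ)/(Qr + Qe) = 3.5:
Cₑ = (1.687·3.5 − 1.600·0) / 0.08660 = 68.17 mg/L.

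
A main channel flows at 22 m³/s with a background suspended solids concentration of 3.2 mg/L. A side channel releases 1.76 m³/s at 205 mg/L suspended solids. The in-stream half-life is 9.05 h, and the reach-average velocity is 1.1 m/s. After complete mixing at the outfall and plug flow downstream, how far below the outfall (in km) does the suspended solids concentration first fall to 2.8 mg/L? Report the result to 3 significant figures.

Mass balance: C = (22.00·3.200 + 1.760·205.0) / 23.76 = 431.2/23.76 = 18.15 mg/L.
Half-life 9.05 h → k = ln 2 / 9.05 = 0.07659 h⁻¹ = 1.838 d⁻¹.
Set 18.15·exp(−k·t) = 2.8 → t = ln(18.15/2.8)/k = 87850 s = 24.40 h.
Distance = v·t = 1.1·87850 = 96630 m = 96.63 km.

96.6 km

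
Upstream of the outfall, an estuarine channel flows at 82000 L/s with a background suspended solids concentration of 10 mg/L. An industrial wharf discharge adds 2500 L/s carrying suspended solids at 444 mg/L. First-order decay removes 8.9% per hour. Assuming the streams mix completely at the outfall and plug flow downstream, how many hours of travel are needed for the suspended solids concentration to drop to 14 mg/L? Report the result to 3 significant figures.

Conservation of mass: C = (82000·10.00 + 2500·444.0) / 84500 = 1930000/84500 = 22.84 mg/L.
8.9%/h lost → k = −ln(1 − 0.089) = 0.09321 h⁻¹.
22.84·exp(−k·t) = 14 → t = ln(22.84/14)/k = 18900 s = 5.251 h.

5.25 h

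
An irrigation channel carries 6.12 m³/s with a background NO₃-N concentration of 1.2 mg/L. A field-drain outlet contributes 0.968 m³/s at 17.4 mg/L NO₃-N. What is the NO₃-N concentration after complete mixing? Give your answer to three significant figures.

3.41 mg/L

Mixed concentration C = ΣQC/ΣQ = (6.120·1.200 + 0.9680·17.40) / 7.088 = 24.19/7.088 = 3.412 mg/L.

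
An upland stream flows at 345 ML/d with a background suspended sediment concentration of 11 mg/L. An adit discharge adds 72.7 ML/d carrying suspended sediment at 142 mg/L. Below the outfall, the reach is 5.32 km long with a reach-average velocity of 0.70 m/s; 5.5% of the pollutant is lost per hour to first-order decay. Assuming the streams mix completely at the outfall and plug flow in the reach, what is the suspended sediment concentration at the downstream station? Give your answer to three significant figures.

Conservation of mass: C = (345.0·11.00 + 72.70·142.0) / 417.7 = 14120/417.7 = 33.80 mg/L.
Travel time t = 5.32·1000 / 0.70 = 7600 s = 2.111 h.
5.5%/h lost → k = −ln(1 − 0.055) = 0.05657 h⁻¹.
After decay, C = 33.80 × e^(−kt) = 33.80 × 0.8874 = 30.00 mg/L.

30.0 mg/L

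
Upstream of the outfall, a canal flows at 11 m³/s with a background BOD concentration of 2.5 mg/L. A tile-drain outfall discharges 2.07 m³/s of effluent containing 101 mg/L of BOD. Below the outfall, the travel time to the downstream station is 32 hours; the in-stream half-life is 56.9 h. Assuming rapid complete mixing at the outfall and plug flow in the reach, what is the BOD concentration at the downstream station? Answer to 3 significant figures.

12.3 mg/L

Flow-weighted average: C = (11.00·2.500 + 2.070·101.0) / 13.07 = 236.6/13.07 = 18.10 mg/L.
Half-life 56.9 h → k = ln 2 / 56.9 = 0.01218 h⁻¹ = 0.2924 d⁻¹.
First-order decay: C = 18.10·exp(−k·t) = 18.10·0.6772 = 12.26 mg/L.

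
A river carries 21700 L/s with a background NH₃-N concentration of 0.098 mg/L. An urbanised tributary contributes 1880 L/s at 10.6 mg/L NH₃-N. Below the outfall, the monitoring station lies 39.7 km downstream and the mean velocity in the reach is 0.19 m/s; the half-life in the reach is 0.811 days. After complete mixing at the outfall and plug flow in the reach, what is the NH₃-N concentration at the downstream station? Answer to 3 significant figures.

Mixed concentration C = ΣQC/ΣQ = (21700·0.09800 + 1880·10.60) / 23580 = 22050/23580 = 0.9353 mg/L.
Travel time t = 39.7·1000 / 0.19 = 208900 s = 58.04 h.
Half-life 0.811 d → k = ln 2 / 0.811 = 0.8547 d⁻¹.
Decay over the reach: 0.9353·exp(−kt) = 0.9353·0.1266 = 0.1184 mg/L.

0.118 mg/L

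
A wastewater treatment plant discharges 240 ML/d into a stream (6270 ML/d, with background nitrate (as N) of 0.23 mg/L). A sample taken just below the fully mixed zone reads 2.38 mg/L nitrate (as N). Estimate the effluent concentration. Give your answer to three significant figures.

58.5 mg/L

Mass balance: 6270·0.2300 + 240.0·Cₑ = 6510·2.380
→ Cₑ = (6510·2.380 − 6270·0.2300) / 240.0 = 58.55 mg/L.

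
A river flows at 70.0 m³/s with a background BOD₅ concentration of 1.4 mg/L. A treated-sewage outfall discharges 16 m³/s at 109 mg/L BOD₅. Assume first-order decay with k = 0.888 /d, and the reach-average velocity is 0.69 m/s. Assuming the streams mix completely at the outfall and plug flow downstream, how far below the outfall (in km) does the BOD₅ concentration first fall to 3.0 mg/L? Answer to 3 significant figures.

Mass balance: C = (70.00·1.400 + 16.00·109.0) / 86.00 = 1842/86.00 = 21.42 mg/L.
Set 21.42·exp(−k·t) = 3.0 → t = ln(21.42/3.0)/k = 191300 s = 53.13 h.
Distance = v·t = 0.69·191300 = 132000 m = 132.0 km.

132 km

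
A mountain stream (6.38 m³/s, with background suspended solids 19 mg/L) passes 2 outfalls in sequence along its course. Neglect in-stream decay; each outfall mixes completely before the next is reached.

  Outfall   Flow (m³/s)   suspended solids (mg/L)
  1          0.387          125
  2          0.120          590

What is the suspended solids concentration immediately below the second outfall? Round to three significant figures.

Outfall 1: combined Q = 6.767 m³/s; C = (6.380·19.00 + 0.3870·125.0)/6.767 = 25.06 mg/L.
Outfall 2: combined Q = 6.887 m³/s; C = (6.767·25.06 + 0.1200·590.0)/6.887 = 34.91 mg/L.

34.9 mg/L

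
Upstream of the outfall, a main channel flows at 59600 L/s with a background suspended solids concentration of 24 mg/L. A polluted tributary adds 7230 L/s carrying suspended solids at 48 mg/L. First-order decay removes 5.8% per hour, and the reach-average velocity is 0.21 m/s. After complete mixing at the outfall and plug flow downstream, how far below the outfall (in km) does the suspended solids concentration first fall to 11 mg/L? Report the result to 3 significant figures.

After mixing, C = (59600·24.00 + 7230·48.00) / 66830 = 1777000/66830 = 26.60 mg/L.
5.8%/h lost → k = −ln(1 − 0.058) = 0.05975 h⁻¹.
Set 26.60·exp(−k·t) = 11 → t = ln(26.60/11)/k = 53190 s = 14.78 h.
Distance = v·t = 0.21·53190 = 11170 m = 11.17 km.

11.2 km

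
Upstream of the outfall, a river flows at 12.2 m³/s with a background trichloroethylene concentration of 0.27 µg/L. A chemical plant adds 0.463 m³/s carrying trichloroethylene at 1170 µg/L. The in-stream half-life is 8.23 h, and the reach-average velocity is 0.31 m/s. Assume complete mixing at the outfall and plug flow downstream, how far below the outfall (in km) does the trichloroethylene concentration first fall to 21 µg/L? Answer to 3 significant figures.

Mass balance: C = (12.20·0.2700 + 0.4630·1170) / 12.66 = 545.0/12.66 = 43.04 µg/L.
Half-life 8.23 h → k = ln 2 / 8.23 = 0.08422 h⁻¹ = 2.021 d⁻¹.
Set 43.04·exp(−k·t) = 21 → t = ln(43.04/21)/k = 30670 s = 8.520 h.
Distance = v·t = 0.31·30670 = 9509 m = 9.509 km.

9.51 km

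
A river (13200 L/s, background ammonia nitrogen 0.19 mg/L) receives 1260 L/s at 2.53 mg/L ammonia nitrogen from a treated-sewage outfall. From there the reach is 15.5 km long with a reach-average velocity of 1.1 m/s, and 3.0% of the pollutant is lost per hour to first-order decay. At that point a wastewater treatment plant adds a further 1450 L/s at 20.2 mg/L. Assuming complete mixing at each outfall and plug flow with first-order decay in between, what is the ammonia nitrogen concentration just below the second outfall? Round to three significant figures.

Conservation of mass: C = (13200·0.1900 + 1260·2.530) / 14460 = 5696/14460 = 0.3939 mg/L; combined flow 14460 L/s.
Travel time t = 15.5·1000 / 1.1 = 14090 s = 3.914 h.
3.0%/h lost → k = −ln(1 − 0.03) = 0.03046 h⁻¹.
Applying C = C₀e^(−kt): 0.3939 × 0.8876 = 0.3496 mg/L.
At the second outfall, C = (14460·0.3496 + 1450·20.20) / (14460 + 1450) = 2.159 mg/L.

2.16 mg/L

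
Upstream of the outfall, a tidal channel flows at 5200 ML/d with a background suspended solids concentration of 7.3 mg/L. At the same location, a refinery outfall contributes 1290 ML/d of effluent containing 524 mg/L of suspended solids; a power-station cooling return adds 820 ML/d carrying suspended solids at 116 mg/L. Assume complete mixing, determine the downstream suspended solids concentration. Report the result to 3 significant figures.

111 mg/L

After mixing, C = (5200·7.300 + 1290·524.0 + 820.0·116.0) / 7310 = 809000/7310 = 110.7 mg/L.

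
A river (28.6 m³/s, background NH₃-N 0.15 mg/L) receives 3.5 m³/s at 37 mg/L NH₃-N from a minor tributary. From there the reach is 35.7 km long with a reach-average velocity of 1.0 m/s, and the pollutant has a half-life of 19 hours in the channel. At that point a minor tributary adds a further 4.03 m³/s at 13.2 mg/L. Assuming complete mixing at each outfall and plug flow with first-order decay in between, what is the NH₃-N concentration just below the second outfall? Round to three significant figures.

4.05 mg/L

Mass balance: C = (28.60·0.1500 + 3.500·37.00) / 32.10 = 133.8/32.10 = 4.168 mg/L; combined flow 32.10 m³/s.
Travel time t = 35.7·1000 / 1.0 = 35700 s = 9.917 h.
Half-life 19 h → k = ln 2 / 19 = 0.03648 h⁻¹ = 0.8756 d⁻¹.
Applying C = C₀e^(−kt): 4.168 × 0.6964 = 2.903 mg/L.
Second outfall: C = (32.10·2.903 + 4.030·13.20)/36.13 = 4.051 mg/L.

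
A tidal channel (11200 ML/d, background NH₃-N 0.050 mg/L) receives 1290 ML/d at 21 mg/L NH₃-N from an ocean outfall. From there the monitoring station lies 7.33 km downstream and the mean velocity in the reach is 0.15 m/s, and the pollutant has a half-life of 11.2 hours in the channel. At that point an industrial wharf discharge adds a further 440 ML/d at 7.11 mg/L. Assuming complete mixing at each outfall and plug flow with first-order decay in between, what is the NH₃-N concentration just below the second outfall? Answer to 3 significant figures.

After mixing, C = (11200·0.05000 + 1290·21.00) / 12490 = 27650/12490 = 2.214 mg/L; combined flow 12490 ML/d.
Travel time t = 7.33·1000 / 0.15 = 48870 s = 13.57 h.
Half-life 11.2 h → k = ln 2 / 11.2 = 0.06189 h⁻¹ = 1.485 d⁻¹.
Decay over the reach: 2.214·exp(−kt) = 2.214·0.4317 = 0.9556 mg/L.
At the second outfall, C = (12490·0.9556 + 440.0·7.110) / (12490 + 440.0) = 1.165 mg/L.

1.17 mg/L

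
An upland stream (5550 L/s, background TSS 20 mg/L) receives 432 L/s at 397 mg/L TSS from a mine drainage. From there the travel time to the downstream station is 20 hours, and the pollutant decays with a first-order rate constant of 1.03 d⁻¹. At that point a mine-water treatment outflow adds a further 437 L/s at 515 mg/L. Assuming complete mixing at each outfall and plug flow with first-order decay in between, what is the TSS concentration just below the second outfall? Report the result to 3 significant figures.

53.7 mg/L

Mass balance: C = (5550·20.00 + 432.0·397.0) / 5982 = 282500/5982 = 47.23 mg/L; combined flow 5982 L/s.
After decay, C = 47.23 × e^(−kt) = 47.23 × 0.4239 = 20.02 mg/L.
Second outfall: C = (5982·20.02 + 437.0·515.0)/6419 = 53.72 mg/L.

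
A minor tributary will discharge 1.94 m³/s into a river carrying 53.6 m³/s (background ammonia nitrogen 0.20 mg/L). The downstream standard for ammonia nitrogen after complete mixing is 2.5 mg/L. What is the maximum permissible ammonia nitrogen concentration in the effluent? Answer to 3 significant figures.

66.0 mg/L

At the limit, (Qr·Cr + Qe·Cₑ)/(Qr + Qe) = 2.5:
Cₑ = (55.54·2.5 − 53.60·0.2000) / 1.940 = 66.05 mg/L.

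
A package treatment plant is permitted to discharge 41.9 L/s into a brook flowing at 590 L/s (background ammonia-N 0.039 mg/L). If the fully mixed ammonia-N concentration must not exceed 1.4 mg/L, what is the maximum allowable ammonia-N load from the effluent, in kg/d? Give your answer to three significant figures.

74.4 kg/d

Mass balance at the limit: 590.0·0.03900 + 41.90·Cₑ = 631.9·1.4 → Cₑ = 20.56 mg/L.
41.90 L/s = 0.04190 m³/s. Load = 0.04190 m³/s × 20.56 g/m³ × 86 400 s/d = 74.45 kg/d.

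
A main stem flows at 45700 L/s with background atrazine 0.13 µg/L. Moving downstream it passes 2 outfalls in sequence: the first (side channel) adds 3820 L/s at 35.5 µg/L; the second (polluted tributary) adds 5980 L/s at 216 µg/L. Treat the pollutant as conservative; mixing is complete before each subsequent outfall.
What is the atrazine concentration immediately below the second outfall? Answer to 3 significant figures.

Outfall 1: combined Q = 49520 L/s; C = (45700·0.1300 + 3820·35.50)/49520 = 2.858 µg/L.
Outfall 2: combined Q = 55500 L/s; C = (49520·2.858 + 5980·216.0)/55500 = 25.82 µg/L.

25.8 µg/L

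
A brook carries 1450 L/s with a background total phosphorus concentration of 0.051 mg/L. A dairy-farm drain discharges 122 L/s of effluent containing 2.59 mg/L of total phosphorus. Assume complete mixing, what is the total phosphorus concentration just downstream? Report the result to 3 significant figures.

0.248 mg/L

Flow-weighted average: C = (1450·0.05100 + 122.0·2.590) / 1572 = 389.9/1572 = 0.2480 mg/L.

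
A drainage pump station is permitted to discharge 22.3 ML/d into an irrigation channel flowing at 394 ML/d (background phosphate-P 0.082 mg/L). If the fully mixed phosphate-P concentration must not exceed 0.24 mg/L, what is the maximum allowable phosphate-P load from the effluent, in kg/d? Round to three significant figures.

67.6 kg/d

Mass balance at the limit: 394.0·0.08200 + 22.30·Cₑ = 416.3·0.24 → Cₑ = 3.032 mg/L.
22.30 ML/d = 0.2581 m³/s. Load = 0.2581 m³/s × 3.032 g/m³ × 86 400 s/d = 67.60 kg/d.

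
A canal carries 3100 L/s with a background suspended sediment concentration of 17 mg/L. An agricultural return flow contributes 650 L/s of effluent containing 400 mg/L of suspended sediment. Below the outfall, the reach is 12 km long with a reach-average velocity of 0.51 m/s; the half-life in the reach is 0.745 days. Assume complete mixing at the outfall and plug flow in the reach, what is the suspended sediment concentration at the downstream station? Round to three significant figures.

Mass balance: C = (3100·17.00 + 650.0·400.0) / 3750 = 312700/3750 = 83.39 mg/L.
Travel time t = 12·1000 / 0.51 = 23530 s = 6.536 h.
Half-life 0.745 d → k = ln 2 / 0.745 = 0.9304 d⁻¹.
Applying C = C₀e^(−kt): 83.39 × 0.7762 = 64.72 mg/L.

64.7 mg/L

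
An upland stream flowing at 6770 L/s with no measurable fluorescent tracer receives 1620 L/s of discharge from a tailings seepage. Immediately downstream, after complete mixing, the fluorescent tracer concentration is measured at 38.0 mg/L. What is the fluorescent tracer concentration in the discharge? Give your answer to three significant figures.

Mass balance: 6770·0 + 1620·Cₑ = 8390·38.00
→ Cₑ = (8390·38.00 − 6770·0) / 1620 = 196.8 mg/L.

197 mg/L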